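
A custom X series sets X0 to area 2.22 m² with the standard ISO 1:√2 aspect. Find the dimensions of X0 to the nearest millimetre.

1253 × 1772 mm

Let the short side be w mm. Then w · w√2 = 2.22 m² = 2,220,000 mm².
w² = 2,220,000/√2, so w ≈ 1252.9 mm; long side = w√2 ≈ 1771.9 mm.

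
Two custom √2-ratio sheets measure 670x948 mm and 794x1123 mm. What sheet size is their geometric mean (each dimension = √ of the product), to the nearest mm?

Short side: √(670 · 794) = √531980 ≈ 729.4 → 729 mm
Long side: √(948 · 1123) = √1064604 ≈ 1031.8 → 1032 mm

729 × 1032 mm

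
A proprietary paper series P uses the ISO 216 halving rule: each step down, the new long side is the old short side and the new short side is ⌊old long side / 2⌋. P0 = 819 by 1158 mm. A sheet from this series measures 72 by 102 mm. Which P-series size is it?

P7

P0: 819 × 1158 mm
P1: 579 × 819 mm
P2: 409 × 579 mm
P3: 289 × 409 mm
P4: 204 × 289 mm
P5: 144 × 204 mm
P6: 102 × 144 mm
P7: 72 × 102 mm
P8: 51 × 72 mm
→ matches P7.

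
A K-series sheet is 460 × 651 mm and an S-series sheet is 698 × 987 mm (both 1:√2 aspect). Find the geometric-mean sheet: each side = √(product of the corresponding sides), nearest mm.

567 × 802 mm

Short side: √(460 · 698) = √321080 ≈ 566.6 → 567 mm
Long side: √(651 · 987) = √642537 ≈ 801.6 → 802 mm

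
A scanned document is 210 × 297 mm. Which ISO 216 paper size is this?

A4 (210 × 297 mm)

Aspect ratio 297/210 ≈ 1.414 — close to the ISO √2 ≈ 1.414.
In the A-series (A0 area = 1 m²): A4 = 210 × 297 mm.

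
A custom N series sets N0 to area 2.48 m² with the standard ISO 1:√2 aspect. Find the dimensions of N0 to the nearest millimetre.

1324 × 1873 mm

Let the short side be w mm. Then w · w√2 = 2.48 m² = 2,480,000 mm².
w² = 2,480,000/√2, so w ≈ 1324.2 mm; long side = w√2 ≈ 1872.8 mm.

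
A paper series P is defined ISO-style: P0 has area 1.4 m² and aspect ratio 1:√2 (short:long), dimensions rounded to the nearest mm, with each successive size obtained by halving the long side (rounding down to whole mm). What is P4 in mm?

248 × 351 mm

Let P0's short side be w mm. w · w√2 = 1.4 m² = 1,400,000 mm², so w ≈ 995.0 mm and w√2 ≈ 1407.1 mm → P0 = 995 × 1407 mm.
P1: ⌊1407/2⌋ × 995 = 703 × 995 mm
P2: ⌊995/2⌋ × 703 = 497 × 703 mm
P3: ⌊703/2⌋ × 497 = 351 × 497 mm
P4: ⌊497/2⌋ × 351 = 248 × 351 mm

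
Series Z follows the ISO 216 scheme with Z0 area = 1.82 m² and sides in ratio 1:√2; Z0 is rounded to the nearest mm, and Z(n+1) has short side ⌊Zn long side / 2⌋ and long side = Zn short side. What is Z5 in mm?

Let Z0's short side be w mm. w · w√2 = 1.82 m² = 1,820,000 mm², so w ≈ 1134.4 mm and w√2 ≈ 1604.3 mm → Z0 = 1134 × 1604 mm.
Z1: ⌊1604/2⌋ × 1134 = 802 × 1134 mm
Z2: ⌊1134/2⌋ × 802 = 567 × 802 mm
Z3: ⌊802/2⌋ × 567 = 401 × 567 mm
Z4: ⌊567/2⌋ × 401 = 283 × 401 mm
Z5: ⌊401/2⌋ × 283 = 200 × 283 mm

200 × 283 mm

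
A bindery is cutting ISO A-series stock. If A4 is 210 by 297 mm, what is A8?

A5: ⌊297/2⌋ × 210 = 148 × 210 mm
A6: ⌊210/2⌋ × 148 = 105 × 148 mm
A7: ⌊148/2⌋ × 105 = 74 × 105 mm
A8: ⌊105/2⌋ × 74 = 52 × 74 mm

52 × 74 mm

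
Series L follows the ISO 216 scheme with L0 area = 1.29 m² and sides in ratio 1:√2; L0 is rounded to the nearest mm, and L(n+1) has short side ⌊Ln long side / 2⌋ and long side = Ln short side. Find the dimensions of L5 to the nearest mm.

168 × 238 mm

Let L0's short side be w mm. w · w√2 = 1.29 m² = 1,290,000 mm², so w ≈ 955.1 mm and w√2 ≈ 1350.7 mm → L0 = 955 × 1351 mm.
L1: ⌊1351/2⌋ × 955 = 675 × 955 mm
L2: ⌊955/2⌋ × 675 = 477 × 675 mm
L3: ⌊675/2⌋ × 477 = 337 × 477 mm
L4: ⌊477/2⌋ × 337 = 238 × 337 mm
L5: ⌊337/2⌋ × 238 = 168 × 238 mm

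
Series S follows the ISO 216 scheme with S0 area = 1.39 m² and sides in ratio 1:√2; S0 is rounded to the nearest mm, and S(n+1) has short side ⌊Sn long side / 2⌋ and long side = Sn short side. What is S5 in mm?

175 × 247 mm

Let S0's short side be w mm. w · w√2 = 1.39 m² = 1,390,000 mm², so w ≈ 991.4 mm and w√2 ≈ 1402.1 mm → S0 = 991 × 1402 mm.
S1: ⌊1402/2⌋ × 991 = 701 × 991 mm
S2: ⌊991/2⌋ × 701 = 495 × 701 mm
S3: ⌊701/2⌋ × 495 = 350 × 495 mm
S4: ⌊495/2⌋ × 350 = 247 × 350 mm
S5: ⌊350/2⌋ × 247 = 175 × 247 mm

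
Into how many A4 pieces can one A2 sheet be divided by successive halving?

4

Each ISO step halves the sheet: 1 × A2 → 2 × A3 → 4 × A4
From A2 to A4 is 2 halving steps: 2^2 = 4.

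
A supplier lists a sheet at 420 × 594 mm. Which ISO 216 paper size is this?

A2 (420 × 594 mm)

Aspect ratio 594/420 ≈ 1.414 — close to the ISO √2 ≈ 1.414.
In the A-series (A0 area = 1 m²): A2 = 420 × 594 mm.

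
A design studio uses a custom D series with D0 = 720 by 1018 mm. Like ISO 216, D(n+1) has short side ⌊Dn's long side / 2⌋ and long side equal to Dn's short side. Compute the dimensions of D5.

127 × 180 mm

D1: ⌊1018/2⌋ × 720 = 509 × 720 mm
D2: ⌊720/2⌋ × 509 = 360 × 509 mm
D3: ⌊509/2⌋ × 360 = 254 × 360 mm
D4: ⌊360/2⌋ × 254 = 180 × 254 mm
D5: ⌊254/2⌋ × 180 = 127 × 180 mm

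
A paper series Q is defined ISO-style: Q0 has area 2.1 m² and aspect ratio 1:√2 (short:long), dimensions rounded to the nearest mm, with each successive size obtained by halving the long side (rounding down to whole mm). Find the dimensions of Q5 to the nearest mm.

Let Q0's short side be w mm. w · w√2 = 2.1 m² = 2,100,000 mm², so w ≈ 1218.6 mm and w√2 ≈ 1723.3 mm → Q0 = 1219 × 1723 mm.
Q1: ⌊1723/2⌋ × 1219 = 861 × 1219 mm
Q2: ⌊1219/2⌋ × 861 = 609 × 861 mm
Q3: ⌊861/2⌋ × 609 = 430 × 609 mm
Q4: ⌊609/2⌋ × 430 = 304 × 430 mm
Q5: ⌊430/2⌋ × 304 = 215 × 304 mm

215 × 304 mm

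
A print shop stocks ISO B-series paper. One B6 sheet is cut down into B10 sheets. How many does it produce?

16

Each ISO step halves the sheet: 1 × B6 → 2 × B7 → 4 × B8 → 8 × B9 → …
From B6 to B10 is 4 halving steps: 2^4 = 16.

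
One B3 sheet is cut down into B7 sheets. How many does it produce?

16

B3 = 353 × 500 mm; B7 = 88 × 125 mm.
Each halving step doubles the count; 4 steps from B3 to B7.
2^4 = 16.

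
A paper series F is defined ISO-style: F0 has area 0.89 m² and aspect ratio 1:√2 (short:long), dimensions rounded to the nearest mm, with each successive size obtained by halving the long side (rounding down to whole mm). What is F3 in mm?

Let F0's short side be w mm. w · w√2 = 0.89 m² = 890,000 mm², so w ≈ 793.3 mm and w√2 ≈ 1121.9 mm → F0 = 793 × 1122 mm.
F1: ⌊1122/2⌋ × 793 = 561 × 793 mm
F2: ⌊793/2⌋ × 561 = 396 × 561 mm
F3: ⌊561/2⌋ × 396 = 280 × 396 mm

280 × 396 mm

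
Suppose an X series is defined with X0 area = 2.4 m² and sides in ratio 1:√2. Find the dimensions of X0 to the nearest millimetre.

Let the short side be w mm. Then w · w√2 = 2.4 m² = 2,400,000 mm².
w² = 2,400,000/√2, so w ≈ 1302.7 mm; long side = w√2 ≈ 1842.3 mm.

1303 × 1842 mm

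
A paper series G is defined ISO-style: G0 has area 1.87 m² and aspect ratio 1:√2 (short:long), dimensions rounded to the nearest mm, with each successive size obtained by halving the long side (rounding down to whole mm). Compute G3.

406 × 575 mm

Let G0's short side be w mm. w · w√2 = 1.87 m² = 1,870,000 mm², so w ≈ 1149.9 mm and w√2 ≈ 1626.2 mm → G0 = 1150 × 1626 mm.
G1: ⌊1626/2⌋ × 1150 = 813 × 1150 mm
G2: ⌊1150/2⌋ × 813 = 575 × 813 mm
G3: ⌊813/2⌋ × 575 = 406 × 575 mm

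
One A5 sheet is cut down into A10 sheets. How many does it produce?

A5 = 148 × 210 mm; A10 = 26 × 37 mm.
Each halving step doubles the count; 5 steps from A5 to A10.
2^5 = 32.

32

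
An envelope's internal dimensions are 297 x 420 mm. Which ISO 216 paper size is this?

A3 (297 × 420 mm)

Aspect ratio 420/297 ≈ 1.414 — close to the ISO √2 ≈ 1.414.
In the A-series (A0 area = 1 m²): A3 = 297 × 420 mm.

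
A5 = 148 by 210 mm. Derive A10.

A6: ⌊210/2⌋ × 148 = 105 × 148 mm
A7: ⌊148/2⌋ × 105 = 74 × 105 mm
A8: ⌊105/2⌋ × 74 = 52 × 74 mm
A9: ⌊74/2⌋ × 52 = 37 × 52 mm
A10: ⌊52/2⌋ × 37 = 26 × 37 mm

26 × 37 mm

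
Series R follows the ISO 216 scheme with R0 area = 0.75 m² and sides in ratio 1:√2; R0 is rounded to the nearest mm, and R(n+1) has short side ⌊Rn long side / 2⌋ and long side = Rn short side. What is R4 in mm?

182 × 257 mm

Let R0's short side be w mm. w · w√2 = 0.75 m² = 750,000 mm², so w ≈ 728.2 mm and w√2 ≈ 1029.9 mm → R0 = 728 × 1030 mm.
R1: ⌊1030/2⌋ × 728 = 515 × 728 mm
R2: ⌊728/2⌋ × 515 = 364 × 515 mm
R3: ⌊515/2⌋ × 364 = 257 × 364 mm
R4: ⌊364/2⌋ × 257 = 182 × 257 mm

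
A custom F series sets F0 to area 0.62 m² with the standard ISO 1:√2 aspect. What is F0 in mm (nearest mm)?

Let the short side be w mm. Then w · w√2 = 0.62 m² = 620,000 mm².
w² = 620,000/√2, so w ≈ 662.1 mm; long side = w√2 ≈ 936.4 mm.

662 × 936 mm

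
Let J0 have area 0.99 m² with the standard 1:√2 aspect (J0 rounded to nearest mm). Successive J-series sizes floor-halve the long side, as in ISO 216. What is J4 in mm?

209 × 295 mm

Let J0's short side be w mm. w · w√2 = 0.99 m² = 990,000 mm², so w ≈ 836.7 mm and w√2 ≈ 1183.2 mm → J0 = 837 × 1183 mm.
J1: ⌊1183/2⌋ × 837 = 591 × 837 mm
J2: ⌊837/2⌋ × 591 = 418 × 591 mm
J3: ⌊591/2⌋ × 418 = 295 × 418 mm
J4: ⌊418/2⌋ × 295 = 209 × 295 mm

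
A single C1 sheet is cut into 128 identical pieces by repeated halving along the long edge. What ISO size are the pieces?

C8

128 = 2^7, so 7 halving steps.
C1 → C2 → … → C8 after 7 steps.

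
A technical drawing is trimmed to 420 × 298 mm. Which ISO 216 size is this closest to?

Aspect ratio 420/298 ≈ 1.409 — close to the ISO √2 ≈ 1.414.
In the A-series (A0 area = 1 m²): A3 = 297 × 420 mm.
Off by 1 mm total — nearest standard size.

A3 (297 × 420 mm)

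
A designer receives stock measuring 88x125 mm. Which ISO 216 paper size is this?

Aspect ratio 125/88 ≈ 1.420 — close to the ISO √2 ≈ 1.414.
In the B-series (B0 = 1000 × 1414 mm): B7 = 88 × 125 mm.

B7 (88 × 125 mm)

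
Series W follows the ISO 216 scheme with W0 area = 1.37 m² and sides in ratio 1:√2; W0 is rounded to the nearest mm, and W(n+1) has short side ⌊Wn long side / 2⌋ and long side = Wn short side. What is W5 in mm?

174 × 246 mm

Let W0's short side be w mm. w · w√2 = 1.37 m² = 1,370,000 mm², so w ≈ 984.2 mm and w√2 ≈ 1391.9 mm → W0 = 984 × 1392 mm.
W1: ⌊1392/2⌋ × 984 = 696 × 984 mm
W2: ⌊984/2⌋ × 696 = 492 × 696 mm
W3: ⌊696/2⌋ × 492 = 348 × 492 mm
W4: ⌊492/2⌋ × 348 = 246 × 348 mm
W5: ⌊348/2⌋ × 246 = 174 × 246 mm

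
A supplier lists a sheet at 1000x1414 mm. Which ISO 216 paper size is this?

B0 (1000 × 1414 mm)

Aspect ratio 1414/1000 ≈ 1.414 — close to the ISO √2 ≈ 1.414.
In the B-series (B0 = 1000 × 1414 mm): B0 = 1000 × 1414 mm.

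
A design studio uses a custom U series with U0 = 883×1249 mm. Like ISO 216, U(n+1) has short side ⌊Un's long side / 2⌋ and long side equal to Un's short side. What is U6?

110 × 156 mm

U1: ⌊1249/2⌋ × 883 = 624 × 883 mm
U2: ⌊883/2⌋ × 624 = 441 × 624 mm
U3: ⌊624/2⌋ × 441 = 312 × 441 mm
U4: ⌊441/2⌋ × 312 = 220 × 312 mm
U5: ⌊312/2⌋ × 220 = 156 × 220 mm
U6: ⌊220/2⌋ × 156 = 110 × 156 mm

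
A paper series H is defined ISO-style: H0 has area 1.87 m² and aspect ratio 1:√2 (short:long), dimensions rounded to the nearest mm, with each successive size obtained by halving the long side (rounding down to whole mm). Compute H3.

406 × 575 mm

Let H0's short side be w mm. w · w√2 = 1.87 m² = 1,870,000 mm², so w ≈ 1149.9 mm and w√2 ≈ 1626.2 mm → H0 = 1150 × 1626 mm.
H1: ⌊1626/2⌋ × 1150 = 813 × 1150 mm
H2: ⌊1150/2⌋ × 813 = 575 × 813 mm
H3: ⌊813/2⌋ × 575 = 406 × 575 mm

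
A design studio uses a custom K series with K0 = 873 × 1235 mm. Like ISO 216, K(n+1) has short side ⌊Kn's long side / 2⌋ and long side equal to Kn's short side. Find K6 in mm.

109 × 154 mm

K1: ⌊1235/2⌋ × 873 = 617 × 873 mm
K2: ⌊873/2⌋ × 617 = 436 × 617 mm
K3: ⌊617/2⌋ × 436 = 308 × 436 mm
K4: ⌊436/2⌋ × 308 = 218 × 308 mm
K5: ⌊308/2⌋ × 218 = 154 × 218 mm
K6: ⌊218/2⌋ × 154 = 109 × 154 mm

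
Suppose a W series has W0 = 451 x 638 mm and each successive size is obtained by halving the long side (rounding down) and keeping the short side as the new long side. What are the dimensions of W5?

W1 = 319 × 451 mm (from W0 by 1 halving).
W2: ⌊451/2⌋ × 319 = 225 × 319 mm
W3: ⌊319/2⌋ × 225 = 159 × 225 mm
W4: ⌊225/2⌋ × 159 = 112 × 159 mm
W5: ⌊159/2⌋ × 112 = 79 × 112 mm

79 × 112 mm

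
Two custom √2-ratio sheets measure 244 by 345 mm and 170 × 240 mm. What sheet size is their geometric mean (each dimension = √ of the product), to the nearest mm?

Short side: √(244 · 170) = √41480 ≈ 203.7 → 204 mm
Long side: √(345 · 240) = √82800 ≈ 287.7 → 288 mm

204 × 288 mm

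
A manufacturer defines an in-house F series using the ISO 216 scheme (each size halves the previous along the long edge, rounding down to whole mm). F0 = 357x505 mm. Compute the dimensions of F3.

F1: ⌊505/2⌋ × 357 = 252 × 357 mm
F2: ⌊357/2⌋ × 252 = 178 × 252 mm
F3: ⌊252/2⌋ × 178 = 126 × 178 mm

126 × 178 mm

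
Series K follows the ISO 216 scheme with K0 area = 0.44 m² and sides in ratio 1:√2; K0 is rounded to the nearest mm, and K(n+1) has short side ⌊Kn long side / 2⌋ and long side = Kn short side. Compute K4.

139 × 197 mm

Let K0's short side be w mm. w · w√2 = 0.44 m² = 440,000 mm², so w ≈ 557.8 mm and w√2 ≈ 788.8 mm → K0 = 558 × 789 mm.
K1: ⌊789/2⌋ × 558 = 394 × 558 mm
K2: ⌊558/2⌋ × 394 = 279 × 394 mm
K3: ⌊394/2⌋ × 279 = 197 × 279 mm
K4: ⌊279/2⌋ × 197 = 139 × 197 mm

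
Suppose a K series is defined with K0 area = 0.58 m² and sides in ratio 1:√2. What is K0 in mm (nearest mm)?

640 × 906 mm

Let the short side be w mm. Then w · w√2 = 0.58 m² = 580,000 mm².
w² = 580,000/√2, so w ≈ 640.4 mm; long side = w√2 ≈ 905.7 mm.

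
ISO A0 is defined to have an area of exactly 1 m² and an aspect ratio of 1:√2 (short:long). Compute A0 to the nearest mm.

841 × 1189 mm

Let the short side be w mm. Then the long side is w√2 and w · w√2 = 10⁶ mm².
w² = 10⁶/√2, so w = 1000 / 2^(1/4) ≈ 840.9 mm; long side = 1000 · 2^(1/4) ≈ 1189.2 mm.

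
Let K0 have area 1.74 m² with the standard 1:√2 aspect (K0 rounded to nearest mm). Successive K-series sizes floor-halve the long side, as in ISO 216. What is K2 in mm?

554 × 784 mm

Let K0's short side be w mm. w · w√2 = 1.74 m² = 1,740,000 mm², so w ≈ 1109.2 mm and w√2 ≈ 1568.7 mm → K0 = 1109 × 1569 mm.
K1: ⌊1569/2⌋ × 1109 = 784 × 1109 mm
K2: ⌊1109/2⌋ × 784 = 554 × 784 mm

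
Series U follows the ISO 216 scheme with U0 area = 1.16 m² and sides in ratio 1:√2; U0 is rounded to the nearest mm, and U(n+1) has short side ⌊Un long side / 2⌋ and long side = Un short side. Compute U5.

160 × 226 mm

Let U0's short side be w mm. w · w√2 = 1.16 m² = 1,160,000 mm², so w ≈ 905.7 mm and w√2 ≈ 1280.8 mm → U0 = 906 × 1281 mm.
U1: ⌊1281/2⌋ × 906 = 640 × 906 mm
U2: ⌊906/2⌋ × 640 = 453 × 640 mm
U3: ⌊640/2⌋ × 453 = 320 × 453 mm
U4: ⌊453/2⌋ × 320 = 226 × 320 mm
U5: ⌊320/2⌋ × 226 = 160 × 226 mm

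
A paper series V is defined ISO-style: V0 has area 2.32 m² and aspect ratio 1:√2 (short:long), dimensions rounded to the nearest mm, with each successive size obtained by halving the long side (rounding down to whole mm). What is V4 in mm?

Let V0's short side be w mm. w · w√2 = 2.32 m² = 2,320,000 mm², so w ≈ 1280.8 mm and w√2 ≈ 1811.3 mm → V0 = 1281 × 1811 mm.
V1: ⌊1811/2⌋ × 1281 = 905 × 1281 mm
V2: ⌊1281/2⌋ × 905 = 640 × 905 mm
V3: ⌊905/2⌋ × 640 = 452 × 640 mm
V4: ⌊640/2⌋ × 452 = 320 × 452 mm

320 × 452 mm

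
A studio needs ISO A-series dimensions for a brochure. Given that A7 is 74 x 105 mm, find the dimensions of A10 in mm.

26 × 37 mm

A8: ⌊105/2⌋ × 74 = 52 × 74 mm
A9: ⌊74/2⌋ × 52 = 37 × 52 mm
A10: ⌊52/2⌋ × 37 = 26 × 37 mm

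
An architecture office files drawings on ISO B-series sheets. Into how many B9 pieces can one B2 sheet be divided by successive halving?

Each ISO step halves the sheet: 1 × B2 → 2 × B3 → 4 × B4 → 8 × B5 → …
From B2 to B9 is 7 halving steps: 2^7 = 128.

128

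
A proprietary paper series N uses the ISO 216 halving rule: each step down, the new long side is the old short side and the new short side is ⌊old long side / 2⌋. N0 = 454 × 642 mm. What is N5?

N1: ⌊642/2⌋ × 454 = 321 × 454 mm
N2: ⌊454/2⌋ × 321 = 227 × 321 mm
N3: ⌊321/2⌋ × 227 = 160 × 227 mm
N4: ⌊227/2⌋ × 160 = 113 × 160 mm
N5: ⌊160/2⌋ × 113 = 80 × 113 mm

80 × 113 mm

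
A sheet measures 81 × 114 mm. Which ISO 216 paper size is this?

Aspect ratio 114/81 ≈ 1.407 — close to the ISO √2 ≈ 1.414.
In the C-series (envelope sizes, between A and B): C7 = 81 × 114 mm.

C7 (81 × 114 mm)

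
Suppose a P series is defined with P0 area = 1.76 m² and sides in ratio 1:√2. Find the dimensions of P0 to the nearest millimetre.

1116 × 1578 mm

Let the short side be w mm. Then w · w√2 = 1.76 m² = 1,760,000 mm².
w² = 1,760,000/√2, so w ≈ 1115.6 mm; long side = w√2 ≈ 1577.7 mm.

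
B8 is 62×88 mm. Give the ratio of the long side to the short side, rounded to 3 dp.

1.419

88 / 62 = 1.419
ISO 216 targets √2 ≈ 1.414; the +0.005 deviation is from mm rounding.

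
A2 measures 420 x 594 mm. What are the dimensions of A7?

74 × 105 mm

A3: ⌊594/2⌋ × 420 = 297 × 420 mm
A4: ⌊420/2⌋ × 297 = 210 × 297 mm
A5: ⌊297/2⌋ × 210 = 148 × 210 mm
A6: ⌊210/2⌋ × 148 = 105 × 148 mm
A7: ⌊148/2⌋ × 105 = 74 × 105 mm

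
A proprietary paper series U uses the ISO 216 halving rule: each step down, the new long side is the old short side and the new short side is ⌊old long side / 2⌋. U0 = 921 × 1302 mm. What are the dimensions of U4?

230 × 325 mm

U1: ⌊1302/2⌋ × 921 = 651 × 921 mm
U2: ⌊921/2⌋ × 651 = 460 × 651 mm
U3: ⌊651/2⌋ × 460 = 325 × 460 mm
U4: ⌊460/2⌋ × 325 = 230 × 325 mm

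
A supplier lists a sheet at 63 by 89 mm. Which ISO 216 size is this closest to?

Aspect ratio 89/63 ≈ 1.413 — close to the ISO √2 ≈ 1.414.
In the B-series (B0 = 1000 × 1414 mm): B8 = 62 × 88 mm.
Off by 2 mm total — nearest standard size.

B8 (62 × 88 mm)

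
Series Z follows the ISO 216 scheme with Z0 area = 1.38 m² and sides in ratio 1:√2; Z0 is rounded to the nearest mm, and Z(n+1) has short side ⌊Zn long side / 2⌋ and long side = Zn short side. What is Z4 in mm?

247 × 349 mm

Let Z0's short side be w mm. w · w√2 = 1.38 m² = 1,380,000 mm², so w ≈ 987.8 mm and w√2 ≈ 1397.0 mm → Z0 = 988 × 1397 mm.
Z1: ⌊1397/2⌋ × 988 = 698 × 988 mm
Z2: ⌊988/2⌋ × 698 = 494 × 698 mm
Z3: ⌊698/2⌋ × 494 = 349 × 494 mm
Z4: ⌊494/2⌋ × 349 = 247 × 349 mm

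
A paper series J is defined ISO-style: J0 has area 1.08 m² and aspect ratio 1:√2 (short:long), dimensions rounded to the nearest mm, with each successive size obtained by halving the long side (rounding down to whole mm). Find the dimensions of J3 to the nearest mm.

309 × 437 mm

Let J0's short side be w mm. w · w√2 = 1.08 m² = 1,080,000 mm², so w ≈ 873.9 mm and w√2 ≈ 1235.9 mm → J0 = 874 × 1236 mm.
J1: ⌊1236/2⌋ × 874 = 618 × 874 mm
J2: ⌊874/2⌋ × 618 = 437 × 618 mm
J3: ⌊618/2⌋ × 437 = 309 × 437 mm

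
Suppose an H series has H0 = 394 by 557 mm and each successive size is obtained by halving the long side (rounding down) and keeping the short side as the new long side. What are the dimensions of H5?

69 × 98 mm

H1: ⌊557/2⌋ × 394 = 278 × 394 mm
H2: ⌊394/2⌋ × 278 = 197 × 278 mm
H3: ⌊278/2⌋ × 197 = 139 × 197 mm
H4: ⌊197/2⌋ × 139 = 98 × 139 mm
H5: ⌊139/2⌋ × 98 = 69 × 98 mm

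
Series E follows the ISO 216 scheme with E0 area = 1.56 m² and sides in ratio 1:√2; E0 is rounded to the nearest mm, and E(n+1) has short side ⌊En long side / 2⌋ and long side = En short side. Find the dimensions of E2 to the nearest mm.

Let E0's short side be w mm. w · w√2 = 1.56 m² = 1,560,000 mm², so w ≈ 1050.3 mm and w√2 ≈ 1485.3 mm → E0 = 1050 × 1485 mm.
E1: ⌊1485/2⌋ × 1050 = 742 × 1050 mm
E2: ⌊1050/2⌋ × 742 = 525 × 742 mm

525 × 742 mm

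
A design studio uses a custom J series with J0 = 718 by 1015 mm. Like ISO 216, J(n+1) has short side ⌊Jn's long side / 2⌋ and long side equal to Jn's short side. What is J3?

J1: ⌊1015/2⌋ × 718 = 507 × 718 mm
J2: ⌊718/2⌋ × 507 = 359 × 507 mm
J3: ⌊507/2⌋ × 359 = 253 × 359 mm

253 × 359 mm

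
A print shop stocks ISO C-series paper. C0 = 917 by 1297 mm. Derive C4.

C1: ⌊1297/2⌋ × 917 = 648 × 917 mm
C2: ⌊917/2⌋ × 648 = 458 × 648 mm
C3: ⌊648/2⌋ × 458 = 324 × 458 mm
C4: ⌊458/2⌋ × 324 = 229 × 324 mm

229 × 324 mm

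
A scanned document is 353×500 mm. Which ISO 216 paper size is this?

Aspect ratio 500/353 ≈ 1.416 — close to the ISO √2 ≈ 1.414.
In the B-series (B0 = 1000 × 1414 mm): B3 = 353 × 500 mm.

B3 (353 × 500 mm)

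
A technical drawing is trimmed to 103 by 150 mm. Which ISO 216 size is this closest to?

A6 (105 × 148 mm)

Aspect ratio 150/103 ≈ 1.456 (ISO target is √2 ≈ 1.414).
In the A-series (A0 area = 1 m²): A6 = 105 × 148 mm.
Off by 4 mm total — nearest standard size.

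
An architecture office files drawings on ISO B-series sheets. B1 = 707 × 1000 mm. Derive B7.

B2: ⌊1000/2⌋ × 707 = 500 × 707 mm
B3: ⌊707/2⌋ × 500 = 353 × 500 mm
B4: ⌊500/2⌋ × 353 = 250 × 353 mm
B5: ⌊353/2⌋ × 250 = 176 × 250 mm
B6: ⌊250/2⌋ × 176 = 125 × 176 mm
B7: ⌊176/2⌋ × 125 = 88 × 125 mm

88 × 125 mm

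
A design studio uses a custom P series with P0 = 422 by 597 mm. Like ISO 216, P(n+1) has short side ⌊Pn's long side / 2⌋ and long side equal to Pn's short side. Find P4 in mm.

105 × 149 mm

P1 = 298 × 422 mm (from P0 by 1 halving).
P2: ⌊422/2⌋ × 298 = 211 × 298 mm
P3: ⌊298/2⌋ × 211 = 149 × 211 mm
P4: ⌊211/2⌋ × 149 = 105 × 149 mm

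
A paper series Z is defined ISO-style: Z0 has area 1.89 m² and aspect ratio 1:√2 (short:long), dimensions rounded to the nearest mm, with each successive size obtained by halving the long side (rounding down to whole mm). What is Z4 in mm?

289 × 408 mm

Let Z0's short side be w mm. w · w√2 = 1.89 m² = 1,890,000 mm², so w ≈ 1156.0 mm and w√2 ≈ 1634.9 mm → Z0 = 1156 × 1635 mm.
Z1: ⌊1635/2⌋ × 1156 = 817 × 1156 mm
Z2: ⌊1156/2⌋ × 817 = 578 × 817 mm
Z3: ⌊817/2⌋ × 578 = 408 × 578 mm
Z4: ⌊578/2⌋ × 408 = 289 × 408 mm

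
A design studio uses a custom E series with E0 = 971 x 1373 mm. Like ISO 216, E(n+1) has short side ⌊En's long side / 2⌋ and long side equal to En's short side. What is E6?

E1 = 686 × 971 mm (from E0 by 1 halving).
E2: ⌊971/2⌋ × 686 = 485 × 686 mm
E3: ⌊686/2⌋ × 485 = 343 × 485 mm
E4: ⌊485/2⌋ × 343 = 242 × 343 mm
E5: ⌊343/2⌋ × 242 = 171 × 242 mm
E6: ⌊242/2⌋ × 171 = 121 × 171 mm

121 × 171 mm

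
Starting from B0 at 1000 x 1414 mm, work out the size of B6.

B1: ⌊1414/2⌋ × 1000 = 707 × 1000 mm
B2: ⌊1000/2⌋ × 707 = 500 × 707 mm
B3: ⌊707/2⌋ × 500 = 353 × 500 mm
B4: ⌊500/2⌋ × 353 = 250 × 353 mm
B5: ⌊353/2⌋ × 250 = 176 × 250 mm
B6: ⌊250/2⌋ × 176 = 125 × 176 mm

125 × 176 mm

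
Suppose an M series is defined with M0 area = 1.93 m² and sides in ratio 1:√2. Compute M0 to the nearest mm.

Let the short side be w mm. Then w · w√2 = 1.93 m² = 1,930,000 mm².
w² = 1,930,000/√2, so w ≈ 1168.2 mm; long side = w√2 ≈ 1652.1 mm.

1168 × 1652 mm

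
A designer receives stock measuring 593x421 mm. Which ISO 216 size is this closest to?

Aspect ratio 593/421 ≈ 1.409 — close to the ISO √2 ≈ 1.414.
In the A-series (A0 area = 1 m²): A2 = 420 × 594 mm.
Off by 2 mm total — nearest standard size.

A2 (420 × 594 mm)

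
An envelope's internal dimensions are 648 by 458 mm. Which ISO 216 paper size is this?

Aspect ratio 648/458 ≈ 1.415 — close to the ISO √2 ≈ 1.414.
In the C-series (envelope sizes, between A and B): C2 = 458 × 648 mm.

C2 (458 × 648 mm)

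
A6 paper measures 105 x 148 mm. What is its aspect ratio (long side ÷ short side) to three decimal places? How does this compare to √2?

148 / 105 = 1.410
ISO 216 targets √2 ≈ 1.414; the -0.005 deviation is from mm rounding.

1.410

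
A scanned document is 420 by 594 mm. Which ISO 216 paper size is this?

A2 (420 × 594 mm)

Aspect ratio 594/420 ≈ 1.414 — close to the ISO √2 ≈ 1.414.
In the A-series (A0 area = 1 m²): A2 = 420 × 594 mm.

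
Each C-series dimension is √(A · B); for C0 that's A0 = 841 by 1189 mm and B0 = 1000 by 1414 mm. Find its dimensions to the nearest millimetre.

Short: √(841 · 1000) = √841000 ≈ 917.1 mm.
Long: √(1189 · 1414) = √1681246 ≈ 1296.6 mm.

917 × 1297 mm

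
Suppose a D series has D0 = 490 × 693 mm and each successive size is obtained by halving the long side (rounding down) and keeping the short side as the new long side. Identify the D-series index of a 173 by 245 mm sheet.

D3

D0: 490 × 693 mm
D1: 346 × 490 mm
D2: 245 × 346 mm
D3: 173 × 245 mm
D4: 122 × 173 mm
→ matches D3.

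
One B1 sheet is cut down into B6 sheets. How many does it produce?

32

Each ISO step halves the sheet: 1 × B1 → 2 × B2 → 4 × B3 → 8 × B4 → …
From B1 to B6 is 5 halving steps: 2^5 = 32.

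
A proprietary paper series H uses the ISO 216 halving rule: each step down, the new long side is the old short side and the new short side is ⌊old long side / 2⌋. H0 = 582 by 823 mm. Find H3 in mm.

205 × 291 mm

H1: ⌊823/2⌋ × 582 = 411 × 582 mm
H2: ⌊582/2⌋ × 411 = 291 × 411 mm
H3: ⌊411/2⌋ × 291 = 205 × 291 mm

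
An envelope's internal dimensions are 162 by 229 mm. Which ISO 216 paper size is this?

C5 (162 × 229 mm)

Aspect ratio 229/162 ≈ 1.414 — close to the ISO √2 ≈ 1.414.
In the C-series (envelope sizes, between A and B): C5 = 162 × 229 mm.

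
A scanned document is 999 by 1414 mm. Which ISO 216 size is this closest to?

Aspect ratio 1414/999 ≈ 1.415 — close to the ISO √2 ≈ 1.414.
In the B-series (B0 = 1000 × 1414 mm): B0 = 1000 × 1414 mm.
Off by 1 mm total — nearest standard size.

B0 (1000 × 1414 mm)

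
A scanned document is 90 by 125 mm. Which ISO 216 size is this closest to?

B7 (88 × 125 mm)

Aspect ratio 125/90 ≈ 1.389 (ISO target is √2 ≈ 1.414).
In the B-series (B0 = 1000 × 1414 mm): B7 = 88 × 125 mm.
Off by 2 mm total — nearest standard size.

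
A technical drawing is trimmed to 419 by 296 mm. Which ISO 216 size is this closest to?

Aspect ratio 419/296 ≈ 1.416 — close to the ISO √2 ≈ 1.414.
In the A-series (A0 area = 1 m²): A3 = 297 × 420 mm.
Off by 2 mm total — nearest standard size.

A3 (297 × 420 mm)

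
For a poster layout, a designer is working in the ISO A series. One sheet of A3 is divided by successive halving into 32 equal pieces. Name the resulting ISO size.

A8

32 = 2^5, so 5 halving steps.
A3 → A4 → … → A8 after 5 steps.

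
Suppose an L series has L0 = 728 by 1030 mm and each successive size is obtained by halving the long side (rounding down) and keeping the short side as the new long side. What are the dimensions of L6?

L1 = 515 × 728 mm (from L0 by 1 halving).
L2: ⌊728/2⌋ × 515 = 364 × 515 mm
L3: ⌊515/2⌋ × 364 = 257 × 364 mm
L4: ⌊364/2⌋ × 257 = 182 × 257 mm
L5: ⌊257/2⌋ × 182 = 128 × 182 mm
L6: ⌊182/2⌋ × 128 = 91 × 128 mm

91 × 128 mm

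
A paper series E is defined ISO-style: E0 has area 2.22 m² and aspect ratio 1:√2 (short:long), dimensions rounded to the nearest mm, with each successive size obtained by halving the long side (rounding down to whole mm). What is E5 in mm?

221 × 313 mm

Let E0's short side be w mm. w · w√2 = 2.22 m² = 2,220,000 mm², so w ≈ 1252.9 mm and w√2 ≈ 1771.9 mm → E0 = 1253 × 1772 mm.
E1: ⌊1772/2⌋ × 1253 = 886 × 1253 mm
E2: ⌊1253/2⌋ × 886 = 626 × 886 mm
E3: ⌊886/2⌋ × 626 = 443 × 626 mm
E4: ⌊626/2⌋ × 443 = 313 × 443 mm
E5: ⌊443/2⌋ × 313 = 221 × 313 mm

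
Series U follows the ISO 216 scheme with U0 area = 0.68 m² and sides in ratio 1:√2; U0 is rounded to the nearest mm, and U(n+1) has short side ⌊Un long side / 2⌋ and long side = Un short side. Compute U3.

245 × 346 mm

Let U0's short side be w mm. w · w√2 = 0.68 m² = 680,000 mm², so w ≈ 693.4 mm and w√2 ≈ 980.6 mm → U0 = 693 × 981 mm.
U1: ⌊981/2⌋ × 693 = 490 × 693 mm
U2: ⌊693/2⌋ × 490 = 346 × 490 mm
U3: ⌊490/2⌋ × 346 = 245 × 346 mm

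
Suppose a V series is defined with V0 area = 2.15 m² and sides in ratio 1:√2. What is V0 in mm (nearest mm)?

Let the short side be w mm. Then w · w√2 = 2.15 m² = 2,150,000 mm².
w² = 2,150,000/√2, so w ≈ 1233.0 mm; long side = w√2 ≈ 1743.7 mm.

1233 × 1744 mm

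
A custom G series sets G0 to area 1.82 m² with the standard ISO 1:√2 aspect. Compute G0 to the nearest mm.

Let the short side be w mm. Then w · w√2 = 1.82 m² = 1,820,000 mm².
w² = 1,820,000/√2, so w ≈ 1134.4 mm; long side = w√2 ≈ 1604.3 mm.

1134 × 1604 mm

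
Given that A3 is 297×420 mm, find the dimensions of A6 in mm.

105 × 148 mm

A4: ⌊420/2⌋ × 297 = 210 × 297 mm
A5: ⌊297/2⌋ × 210 = 148 × 210 mm
A6: ⌊210/2⌋ × 148 = 105 × 148 mm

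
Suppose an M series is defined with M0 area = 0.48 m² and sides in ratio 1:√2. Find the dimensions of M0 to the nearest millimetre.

Let the short side be w mm. Then w · w√2 = 0.48 m² = 480,000 mm².
w² = 480,000/√2, so w ≈ 582.6 mm; long side = w√2 ≈ 823.9 mm.

583 × 824 mm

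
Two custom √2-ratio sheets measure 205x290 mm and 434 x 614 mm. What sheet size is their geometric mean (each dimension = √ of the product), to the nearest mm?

298 × 422 mm

Short side: √(205 · 434) = √88970 ≈ 298.3 → 298 mm
Long side: √(290 · 614) = √178060 ≈ 422.0 → 422 mm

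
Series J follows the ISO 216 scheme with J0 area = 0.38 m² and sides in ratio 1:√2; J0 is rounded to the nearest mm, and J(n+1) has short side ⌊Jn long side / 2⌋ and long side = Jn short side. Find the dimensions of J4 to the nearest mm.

129 × 183 mm

Let J0's short side be w mm. w · w√2 = 0.38 m² = 380,000 mm², so w ≈ 518.4 mm and w√2 ≈ 733.1 mm → J0 = 518 × 733 mm.
J1: ⌊733/2⌋ × 518 = 366 × 518 mm
J2: ⌊518/2⌋ × 366 = 259 × 366 mm
J3: ⌊366/2⌋ × 259 = 183 × 259 mm
J4: ⌊259/2⌋ × 183 = 129 × 183 mm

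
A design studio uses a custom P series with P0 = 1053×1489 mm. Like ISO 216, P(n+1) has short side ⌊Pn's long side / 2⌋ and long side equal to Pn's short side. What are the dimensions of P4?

P1: ⌊1489/2⌋ × 1053 = 744 × 1053 mm
P2: ⌊1053/2⌋ × 744 = 526 × 744 mm
P3: ⌊744/2⌋ × 526 = 372 × 526 mm
P4: ⌊526/2⌋ × 372 = 263 × 372 mm

263 × 372 mm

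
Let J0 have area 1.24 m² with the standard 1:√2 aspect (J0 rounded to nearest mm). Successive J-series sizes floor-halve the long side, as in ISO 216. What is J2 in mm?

468 × 662 mm

Let J0's short side be w mm. w · w√2 = 1.24 m² = 1,240,000 mm², so w ≈ 936.4 mm and w√2 ≈ 1324.2 mm → J0 = 936 × 1324 mm.
J1: ⌊1324/2⌋ × 936 = 662 × 936 mm
J2: ⌊936/2⌋ × 662 = 468 × 662 mm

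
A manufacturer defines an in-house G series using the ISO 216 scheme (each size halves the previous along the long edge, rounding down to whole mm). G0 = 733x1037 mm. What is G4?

183 × 259 mm

G1: ⌊1037/2⌋ × 733 = 518 × 733 mm
G2: ⌊733/2⌋ × 518 = 366 × 518 mm
G3: ⌊518/2⌋ × 366 = 259 × 366 mm
G4: ⌊366/2⌋ × 259 = 183 × 259 mm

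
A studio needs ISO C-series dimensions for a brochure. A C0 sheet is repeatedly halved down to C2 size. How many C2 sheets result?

Each ISO step halves the sheet: 1 × C0 → 2 × C1 → 4 × C2
From C0 to C2 is 2 halving steps: 2^2 = 4.

4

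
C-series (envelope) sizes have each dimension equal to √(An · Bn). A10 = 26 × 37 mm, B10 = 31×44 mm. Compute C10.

28 × 40 mm

Short side: √(26 · 31) = √806 ≈ 28.4 → 28 mm
Long side: √(37 · 44) = √1628 ≈ 40.3 → 40 mm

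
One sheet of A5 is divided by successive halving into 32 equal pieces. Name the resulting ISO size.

A10

32 = 2^5, so 5 halving steps.
A5 → A6 → … → A10 after 5 steps.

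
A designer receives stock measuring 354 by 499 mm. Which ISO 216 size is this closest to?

B3 (353 × 500 mm)

Aspect ratio 499/354 ≈ 1.410 — close to the ISO √2 ≈ 1.414.
In the B-series (B0 = 1000 × 1414 mm): B3 = 353 × 500 mm.
Off by 2 mm total — nearest standard size.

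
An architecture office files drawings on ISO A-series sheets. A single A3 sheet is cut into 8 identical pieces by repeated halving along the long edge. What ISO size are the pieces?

8 = 2^3, so 3 halving steps.
A3 → A4 → … → A6 after 3 steps.

A6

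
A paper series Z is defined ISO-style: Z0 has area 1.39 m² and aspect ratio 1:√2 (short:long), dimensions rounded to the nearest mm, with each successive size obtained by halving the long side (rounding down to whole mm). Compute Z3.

Let Z0's short side be w mm. w · w√2 = 1.39 m² = 1,390,000 mm², so w ≈ 991.4 mm and w√2 ≈ 1402.1 mm → Z0 = 991 × 1402 mm.
Z1: ⌊1402/2⌋ × 991 = 701 × 991 mm
Z2: ⌊991/2⌋ × 701 = 495 × 701 mm
Z3: ⌊701/2⌋ × 495 = 350 × 495 mm

350 × 495 mm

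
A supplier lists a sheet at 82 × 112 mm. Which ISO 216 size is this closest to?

C7 (81 × 114 mm)

Aspect ratio 112/82 ≈ 1.366 (ISO target is √2 ≈ 1.414).
In the C-series (envelope sizes, between A and B): C7 = 81 × 114 mm.
Off by 3 mm total — nearest standard size.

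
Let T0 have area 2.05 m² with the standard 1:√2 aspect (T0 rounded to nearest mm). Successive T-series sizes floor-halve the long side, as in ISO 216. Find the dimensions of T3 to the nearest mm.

Let T0's short side be w mm. w · w√2 = 2.05 m² = 2,050,000 mm², so w ≈ 1204.0 mm and w√2 ≈ 1702.7 mm → T0 = 1204 × 1703 mm.
T1: ⌊1703/2⌋ × 1204 = 851 × 1204 mm
T2: ⌊1204/2⌋ × 851 = 602 × 851 mm
T3: ⌊851/2⌋ × 602 = 425 × 602 mm

425 × 602 mm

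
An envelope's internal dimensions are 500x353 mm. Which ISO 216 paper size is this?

Aspect ratio 500/353 ≈ 1.416 — close to the ISO √2 ≈ 1.414.
In the B-series (B0 = 1000 × 1414 mm): B3 = 353 × 500 mm.

B3 (353 × 500 mm)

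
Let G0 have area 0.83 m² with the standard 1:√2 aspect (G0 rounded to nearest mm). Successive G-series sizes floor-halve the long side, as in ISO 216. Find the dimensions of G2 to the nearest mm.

383 × 541 mm

Let G0's short side be w mm. w · w√2 = 0.83 m² = 830,000 mm², so w ≈ 766.1 mm and w√2 ≈ 1083.4 mm → G0 = 766 × 1083 mm.
G1: ⌊1083/2⌋ × 766 = 541 × 766 mm
G2: ⌊766/2⌋ × 541 = 383 × 541 mm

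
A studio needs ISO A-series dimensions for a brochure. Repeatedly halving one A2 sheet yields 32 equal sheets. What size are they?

A7

32 = 2^5, so 5 halving steps.
A2 → A3 → … → A7 after 5 steps.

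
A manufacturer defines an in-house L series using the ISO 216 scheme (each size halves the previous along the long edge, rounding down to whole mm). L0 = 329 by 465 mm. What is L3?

116 × 164 mm

L1: ⌊465/2⌋ × 329 = 232 × 329 mm
L2: ⌊329/2⌋ × 232 = 164 × 232 mm
L3: ⌊232/2⌋ × 164 = 116 × 164 mm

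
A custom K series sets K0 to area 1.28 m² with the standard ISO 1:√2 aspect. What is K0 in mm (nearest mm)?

951 × 1345 mm

Let the short side be w mm. Then w · w√2 = 1.28 m² = 1,280,000 mm².
w² = 1,280,000/√2, so w ≈ 951.4 mm; long side = w√2 ≈ 1345.4 mm.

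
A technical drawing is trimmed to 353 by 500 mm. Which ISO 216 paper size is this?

B3 (353 × 500 mm)

Aspect ratio 500/353 ≈ 1.416 — close to the ISO √2 ≈ 1.414.
In the B-series (B0 = 1000 × 1414 mm): B3 = 353 × 500 mm.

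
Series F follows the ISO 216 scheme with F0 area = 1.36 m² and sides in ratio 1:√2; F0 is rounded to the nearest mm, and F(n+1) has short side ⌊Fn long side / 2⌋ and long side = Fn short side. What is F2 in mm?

Let F0's short side be w mm. w · w√2 = 1.36 m² = 1,360,000 mm², so w ≈ 980.6 mm and w√2 ≈ 1386.8 mm → F0 = 981 × 1387 mm.
F1: ⌊1387/2⌋ × 981 = 693 × 981 mm
F2: ⌊981/2⌋ × 693 = 490 × 693 mm

490 × 693 mm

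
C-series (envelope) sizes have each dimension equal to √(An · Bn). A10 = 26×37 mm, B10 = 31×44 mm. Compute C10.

Short side: √(26 · 31) = √806 ≈ 28.4 → 28 mm
Long side: √(37 · 44) = √1628 ≈ 40.3 → 40 mm

28 × 40 mm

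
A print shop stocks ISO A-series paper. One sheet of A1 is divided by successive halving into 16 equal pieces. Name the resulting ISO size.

16 = 2^4, so 4 halving steps.
A1 → A2 → … → A5 after 4 steps.

A5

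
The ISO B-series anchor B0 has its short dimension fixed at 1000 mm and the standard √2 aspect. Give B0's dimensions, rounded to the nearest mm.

Short side = 1000 mm; long side = 1000√2 ≈ 1414.2 mm.

1000 × 1414 mm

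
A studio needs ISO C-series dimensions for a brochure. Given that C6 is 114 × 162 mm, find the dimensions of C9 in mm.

C7: ⌊162/2⌋ × 114 = 81 × 114 mm
C8: ⌊114/2⌋ × 81 = 57 × 81 mm
C9: ⌊81/2⌋ × 57 = 40 × 57 mm

40 × 57 mm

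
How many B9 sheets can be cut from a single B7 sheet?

Each ISO step halves the sheet: 1 × B7 → 2 × B8 → 4 × B9
From B7 to B9 is 2 halving steps: 2^2 = 4.

4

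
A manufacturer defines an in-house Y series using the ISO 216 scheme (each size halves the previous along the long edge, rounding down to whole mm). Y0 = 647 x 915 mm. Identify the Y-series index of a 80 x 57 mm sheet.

Y0: 647 × 915 mm
Y1: 457 × 647 mm
Y2: 323 × 457 mm
Y3: 228 × 323 mm
Y4: 161 × 228 mm
Y5: 114 × 161 mm
Y6: 80 × 114 mm
Y7: 57 × 80 mm
Y8: 40 × 57 mm
→ matches Y7.

Y7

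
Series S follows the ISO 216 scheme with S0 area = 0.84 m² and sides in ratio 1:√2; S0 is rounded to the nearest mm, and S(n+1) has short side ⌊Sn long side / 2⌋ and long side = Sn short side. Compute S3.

272 × 385 mm

Let S0's short side be w mm. w · w√2 = 0.84 m² = 840,000 mm², so w ≈ 770.7 mm and w√2 ≈ 1089.9 mm → S0 = 771 × 1090 mm.
S1: ⌊1090/2⌋ × 771 = 545 × 771 mm
S2: ⌊771/2⌋ × 545 = 385 × 545 mm
S3: ⌊545/2⌋ × 385 = 272 × 385 mm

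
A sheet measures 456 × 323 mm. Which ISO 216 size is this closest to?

Aspect ratio 456/323 ≈ 1.412 — close to the ISO √2 ≈ 1.414.
In the C-series (envelope sizes, between A and B): C3 = 324 × 458 mm.
Off by 3 mm total — nearest standard size.

C3 (324 × 458 mm)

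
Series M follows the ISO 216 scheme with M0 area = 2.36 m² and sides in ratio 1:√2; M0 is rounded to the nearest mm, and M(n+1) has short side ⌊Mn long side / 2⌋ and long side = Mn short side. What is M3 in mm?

Let M0's short side be w mm. w · w√2 = 2.36 m² = 2,360,000 mm², so w ≈ 1291.8 mm and w√2 ≈ 1826.9 mm → M0 = 1292 × 1827 mm.
M1: ⌊1827/2⌋ × 1292 = 913 × 1292 mm
M2: ⌊1292/2⌋ × 913 = 646 × 913 mm
M3: ⌊913/2⌋ × 646 = 456 × 646 mm

456 × 646 mm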